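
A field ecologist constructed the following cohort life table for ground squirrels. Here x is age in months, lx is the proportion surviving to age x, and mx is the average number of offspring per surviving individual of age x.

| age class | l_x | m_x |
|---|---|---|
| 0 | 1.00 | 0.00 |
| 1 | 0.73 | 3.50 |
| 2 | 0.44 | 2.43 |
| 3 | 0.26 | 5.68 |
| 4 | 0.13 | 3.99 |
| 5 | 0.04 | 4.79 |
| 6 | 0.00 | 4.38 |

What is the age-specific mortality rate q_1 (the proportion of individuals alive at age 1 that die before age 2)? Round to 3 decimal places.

q_1 = (l_1 − l_2) / l_1 = (0.73 − 0.44) / 0.73
     = 0.29 / 0.73 = 0.39726… → 0.397

0.397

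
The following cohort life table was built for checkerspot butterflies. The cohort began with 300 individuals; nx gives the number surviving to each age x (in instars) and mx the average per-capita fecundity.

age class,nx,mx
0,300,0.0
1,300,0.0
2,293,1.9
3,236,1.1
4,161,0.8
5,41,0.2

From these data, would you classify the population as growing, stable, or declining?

lx = nx/n0 = nx/300: 1, 1, 0.97667…, 0.78667…, 0.53667…, 0.13667…
R0 = Σ lx·mx = 0 + 0 + 1.855667… + 0.865333… + 0.429333… + 0.027333… = 3.177667…
R0 > 1, so the population is growing.

growing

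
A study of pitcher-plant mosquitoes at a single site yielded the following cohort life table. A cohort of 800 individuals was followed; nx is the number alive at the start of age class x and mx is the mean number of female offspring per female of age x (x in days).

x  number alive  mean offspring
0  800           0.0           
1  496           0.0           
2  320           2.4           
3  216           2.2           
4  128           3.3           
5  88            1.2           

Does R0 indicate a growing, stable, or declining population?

growing

lx = nx/n0 = nx/800: 1, 0.62, 0.4, 0.27, 0.16, 0.11
R0 = Σ lx·mx = 0 + 0 + 0.96 + 0.594 + 0.528 + 0.132 = 2.214
R0 > 1, so the population is growing.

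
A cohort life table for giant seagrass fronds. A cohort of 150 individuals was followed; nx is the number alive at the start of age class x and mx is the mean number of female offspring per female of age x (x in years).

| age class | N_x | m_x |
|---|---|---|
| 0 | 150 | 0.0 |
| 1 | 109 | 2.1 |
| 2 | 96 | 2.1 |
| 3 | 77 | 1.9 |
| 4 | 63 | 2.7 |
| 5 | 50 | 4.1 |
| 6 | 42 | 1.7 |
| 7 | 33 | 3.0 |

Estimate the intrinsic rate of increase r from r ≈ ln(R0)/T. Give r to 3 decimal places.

0.579

lx = nx/n0 = nx/150: 1, 0.72667…, 0.64, 0.51333…, 0.42, 0.33333…, 0.28, 0.22
R0 = Σ lx·mx = 0 + 1.526… + 1.344 + 0.97533… + 1.134 + 1.36667… + 0.476 + 0.66 = 7.482…
Σ x·lx·mx = 25.985333…; T = 25.985333…/7.482… = 3.47305…
r ≈ ln(R0)/T = ln(7.482…)/3.47305… = 0.57946… → 0.579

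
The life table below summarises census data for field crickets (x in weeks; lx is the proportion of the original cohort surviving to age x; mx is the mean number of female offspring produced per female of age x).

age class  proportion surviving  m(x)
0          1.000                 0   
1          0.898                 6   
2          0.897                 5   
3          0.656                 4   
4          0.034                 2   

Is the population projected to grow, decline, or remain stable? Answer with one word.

R0 = Σ lx·mx = 0 + 5.388 + 4.485 + 2.624 + 0.068 = 12.565
R0 > 1, so the population is growing.

growing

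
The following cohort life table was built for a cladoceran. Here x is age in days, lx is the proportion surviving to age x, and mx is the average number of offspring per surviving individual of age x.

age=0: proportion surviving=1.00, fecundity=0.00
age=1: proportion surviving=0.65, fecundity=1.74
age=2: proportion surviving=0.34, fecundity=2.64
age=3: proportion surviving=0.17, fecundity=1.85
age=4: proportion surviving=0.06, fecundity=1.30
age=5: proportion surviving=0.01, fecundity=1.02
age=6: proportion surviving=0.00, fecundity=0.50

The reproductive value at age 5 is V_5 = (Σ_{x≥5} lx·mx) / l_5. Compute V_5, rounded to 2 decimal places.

1.02

lx·mx for x ≥ 5: 0.0102, 0 → sum = 0.0102
V_5 = 0.0102 / l_5 = 0.0102 / 0.01 = 1.02 → 1.02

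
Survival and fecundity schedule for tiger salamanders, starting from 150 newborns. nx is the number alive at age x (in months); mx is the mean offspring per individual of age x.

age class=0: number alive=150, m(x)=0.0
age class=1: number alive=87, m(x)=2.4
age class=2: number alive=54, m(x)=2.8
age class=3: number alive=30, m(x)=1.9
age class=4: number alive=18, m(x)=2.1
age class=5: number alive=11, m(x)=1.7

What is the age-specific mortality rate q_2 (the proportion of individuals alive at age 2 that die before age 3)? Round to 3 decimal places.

lx = nx/n0 = nx/150: 1, 0.58, 0.36, 0.2, 0.12, 0.07333…
q_2 = (l_2 − l_3) / l_2 = (0.36 − 0.2) / 0.36
     = 0.16 / 0.36 = 0.444444… → 0.444

0.444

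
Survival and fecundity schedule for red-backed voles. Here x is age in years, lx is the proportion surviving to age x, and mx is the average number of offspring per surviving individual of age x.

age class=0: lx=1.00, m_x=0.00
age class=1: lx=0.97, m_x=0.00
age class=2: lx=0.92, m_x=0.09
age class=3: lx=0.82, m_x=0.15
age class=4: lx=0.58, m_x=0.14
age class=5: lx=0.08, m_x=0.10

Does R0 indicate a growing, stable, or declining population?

declining

R0 = Σ lx·mx = 0 + 0 + 0.0828 + 0.123 + 0.0812 + 0.008 = 0.295
R0 < 1, so the population is declining.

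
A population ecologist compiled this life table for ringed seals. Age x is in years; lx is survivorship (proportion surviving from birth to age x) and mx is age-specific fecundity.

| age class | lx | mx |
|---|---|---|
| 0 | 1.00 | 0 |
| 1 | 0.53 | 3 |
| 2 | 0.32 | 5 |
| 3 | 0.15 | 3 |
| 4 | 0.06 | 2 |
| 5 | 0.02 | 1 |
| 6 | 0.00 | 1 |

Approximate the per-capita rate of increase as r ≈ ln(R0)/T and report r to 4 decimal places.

R0 = Σ lx·mx = 0 + 1.59 + 1.6 + 0.45 + 0.12 + 0.02 + 0 = 3.78
Σ x·lx·mx = 6.72; T = 6.72/3.78 = 1.77778…
r ≈ ln(R0)/T = ln(3.78)/1.77778… = 0.74797… → 0.7480

0.7480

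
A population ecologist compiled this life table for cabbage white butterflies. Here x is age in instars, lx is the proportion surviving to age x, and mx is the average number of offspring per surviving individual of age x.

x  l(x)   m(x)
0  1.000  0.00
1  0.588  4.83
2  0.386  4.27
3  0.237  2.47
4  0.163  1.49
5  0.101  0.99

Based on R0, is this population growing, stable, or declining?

R0 = Σ lx·mx = 0 + 2.84004 + 1.64822 + 0.58539 + 0.24287 + 0.09999 = 5.41651
R0 > 1, so the population is growing.

growing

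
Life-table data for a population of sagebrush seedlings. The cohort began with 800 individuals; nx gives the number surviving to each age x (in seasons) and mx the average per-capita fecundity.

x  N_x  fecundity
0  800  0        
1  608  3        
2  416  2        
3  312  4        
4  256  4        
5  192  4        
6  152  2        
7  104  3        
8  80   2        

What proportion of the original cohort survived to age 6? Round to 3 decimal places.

l_6 = n_6/n_0 = 152/800 = 0.19 → 0.190

0.190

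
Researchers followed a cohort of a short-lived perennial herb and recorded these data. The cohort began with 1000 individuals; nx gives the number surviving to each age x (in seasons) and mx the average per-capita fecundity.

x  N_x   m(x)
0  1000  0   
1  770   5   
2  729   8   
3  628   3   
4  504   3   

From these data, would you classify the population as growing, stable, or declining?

lx = nx/n0 = nx/1000: 1, 0.77, 0.729, 0.628, 0.504
R0 = Σ lx·mx = 0 + 3.85 + 5.832 + 1.884 + 1.512 = 13.078
R0 > 1, so the population is growing.

growing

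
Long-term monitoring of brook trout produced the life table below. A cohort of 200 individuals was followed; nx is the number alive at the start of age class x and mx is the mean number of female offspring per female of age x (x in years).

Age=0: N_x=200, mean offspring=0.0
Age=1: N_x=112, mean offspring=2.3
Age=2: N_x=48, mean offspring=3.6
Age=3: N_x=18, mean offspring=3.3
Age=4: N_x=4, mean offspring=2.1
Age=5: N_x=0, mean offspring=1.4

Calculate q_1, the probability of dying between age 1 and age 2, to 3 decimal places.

lx = nx/n0 = nx/200: 1, 0.56, 0.24, 0.09, 0.02, 0
q_1 = (l_1 − l_2) / l_1 = (0.56 − 0.24) / 0.56
     = 0.32 / 0.56 = 0.571429… → 0.571

0.571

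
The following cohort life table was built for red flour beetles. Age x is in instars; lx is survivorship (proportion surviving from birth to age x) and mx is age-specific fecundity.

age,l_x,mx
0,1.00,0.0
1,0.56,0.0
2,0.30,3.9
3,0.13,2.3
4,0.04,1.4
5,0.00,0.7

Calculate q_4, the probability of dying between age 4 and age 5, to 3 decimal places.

q_4 = (l_4 − l_5) / l_4 = (0.04 − 0) / 0.04
     = 0.04 / 0.04 = 1 → 1.000

1.000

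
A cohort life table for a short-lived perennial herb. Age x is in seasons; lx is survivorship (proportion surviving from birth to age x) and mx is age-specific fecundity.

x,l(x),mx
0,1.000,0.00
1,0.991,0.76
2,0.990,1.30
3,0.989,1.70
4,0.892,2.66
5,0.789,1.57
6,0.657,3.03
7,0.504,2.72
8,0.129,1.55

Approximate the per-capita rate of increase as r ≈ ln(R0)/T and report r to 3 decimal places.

R0 = Σ lx·mx = 0 + 0.75316 + 1.287 + 1.6813 + 2.37272 + 1.23873 + 1.99071 + 1.37088 + 0.19995 = 10.89445
Σ x·lx·mx = 47.19561; T = 47.19561/10.89445 = 4.33208…
r ≈ ln(R0)/T = ln(10.89445)/4.33208… = 0.5513… → 0.551

0.551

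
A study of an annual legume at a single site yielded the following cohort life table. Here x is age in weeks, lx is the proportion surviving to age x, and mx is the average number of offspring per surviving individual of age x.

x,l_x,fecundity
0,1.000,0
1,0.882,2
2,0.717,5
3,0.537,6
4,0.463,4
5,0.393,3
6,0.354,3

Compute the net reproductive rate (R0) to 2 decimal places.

12.66

lx·mx by age: 0, 1.764, 3.585, 3.222, 1.852, 1.179, 1.062
R0 = Σ lx·mx = 12.664 → 12.66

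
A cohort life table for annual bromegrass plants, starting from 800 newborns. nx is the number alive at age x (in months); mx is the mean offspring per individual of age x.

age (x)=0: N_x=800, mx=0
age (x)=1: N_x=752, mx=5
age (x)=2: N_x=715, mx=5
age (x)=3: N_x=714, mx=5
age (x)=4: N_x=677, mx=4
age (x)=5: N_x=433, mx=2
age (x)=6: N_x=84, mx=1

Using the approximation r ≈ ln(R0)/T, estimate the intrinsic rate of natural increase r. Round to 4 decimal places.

lx = nx/n0 = nx/800: 1, 0.94, 0.89375, 0.8925, 0.84625, 0.54125, 0.105
R0 = Σ lx·mx = 0 + 4.7 + 4.46875 + 4.4625 + 3.385 + 1.0825 + 0.105 = 18.20375
Σ x·lx·mx = 46.6075; T = 46.6075/18.20375 = 2.56032…
r ≈ ln(R0)/T = ln(18.20375)/2.56032… = 1.133305… → 1.1333

1.1333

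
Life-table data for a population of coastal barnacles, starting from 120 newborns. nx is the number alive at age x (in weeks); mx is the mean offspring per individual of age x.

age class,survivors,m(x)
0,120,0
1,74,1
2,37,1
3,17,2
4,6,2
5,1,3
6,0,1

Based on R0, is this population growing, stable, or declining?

growing

lx = nx/n0 = nx/120: 1, 0.61667…, 0.30833…, 0.14167…, 0.05, 0.00833…, 0
R0 = Σ lx·mx = 0 + 0.616667… + 0.308333… + 0.283333… + 0.1 + 0.025… + 0 = 1.333333…
R0 > 1, so the population is growing.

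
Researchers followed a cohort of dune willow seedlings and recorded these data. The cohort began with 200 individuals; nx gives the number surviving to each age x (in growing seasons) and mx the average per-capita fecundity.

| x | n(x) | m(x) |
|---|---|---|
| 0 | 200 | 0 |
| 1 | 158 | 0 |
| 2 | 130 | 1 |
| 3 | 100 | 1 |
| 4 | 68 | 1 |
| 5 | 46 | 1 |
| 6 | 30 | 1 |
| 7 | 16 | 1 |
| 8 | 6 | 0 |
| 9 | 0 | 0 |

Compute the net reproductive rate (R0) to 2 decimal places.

1.95

lx = nx/n0 = nx/200: 1, 0.79, 0.65, 0.5, 0.34, 0.23, 0.15, 0.08, 0.03, 0
lx·mx by age: 0, 0, 0.65, 0.5, 0.34, 0.23, 0.15, 0.08, 0, 0
R0 = Σ lx·mx = 1.95 → 1.95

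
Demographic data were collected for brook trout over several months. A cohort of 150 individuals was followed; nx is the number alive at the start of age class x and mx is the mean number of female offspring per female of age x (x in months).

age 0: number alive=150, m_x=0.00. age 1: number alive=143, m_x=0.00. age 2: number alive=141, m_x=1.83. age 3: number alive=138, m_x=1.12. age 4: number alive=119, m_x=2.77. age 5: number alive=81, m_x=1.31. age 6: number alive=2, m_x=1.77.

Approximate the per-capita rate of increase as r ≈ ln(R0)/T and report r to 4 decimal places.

0.5191

lx = nx/n0 = nx/150: 1, 0.95333…, 0.94, 0.92, 0.79333…, 0.54, 0.01333…
R0 = Σ lx·mx = 0 + 0 + 1.7202 + 1.0304 + 2.19753… + 0.7074 + 0.0236… = 5.679133…
Σ x·lx·mx = 19.000333…; T = 19.000333…/5.679133… = 3.34564…
r ≈ ln(R0)/T = ln(5.679133…)/3.34564… = 0.519123… → 0.5191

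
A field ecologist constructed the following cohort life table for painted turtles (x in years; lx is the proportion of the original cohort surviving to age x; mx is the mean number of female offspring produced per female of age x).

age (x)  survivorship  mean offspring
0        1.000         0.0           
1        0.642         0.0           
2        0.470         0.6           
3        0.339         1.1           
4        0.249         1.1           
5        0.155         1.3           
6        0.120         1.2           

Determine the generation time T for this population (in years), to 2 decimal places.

lx·mx: 0, 0, 0.282, 0.3729, 0.2739, 0.2015, 0.144 → R0 = 1.2743
x·lx·mx: 0, 0, 0.564, 1.1187, 1.0956, 1.0075, 0.864 → Σ = 4.6498
T = 4.6498 / 1.2743 = 3.648905… → 3.65

3.65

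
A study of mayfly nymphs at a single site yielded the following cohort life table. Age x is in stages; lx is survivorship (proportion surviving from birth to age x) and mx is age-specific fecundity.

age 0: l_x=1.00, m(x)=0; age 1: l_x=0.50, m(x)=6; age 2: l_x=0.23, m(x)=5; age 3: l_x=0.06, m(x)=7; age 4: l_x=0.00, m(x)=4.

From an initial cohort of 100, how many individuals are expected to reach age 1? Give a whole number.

50

Expected survivors = N0 · l_1 = 100 × 0.50 = 50 → 50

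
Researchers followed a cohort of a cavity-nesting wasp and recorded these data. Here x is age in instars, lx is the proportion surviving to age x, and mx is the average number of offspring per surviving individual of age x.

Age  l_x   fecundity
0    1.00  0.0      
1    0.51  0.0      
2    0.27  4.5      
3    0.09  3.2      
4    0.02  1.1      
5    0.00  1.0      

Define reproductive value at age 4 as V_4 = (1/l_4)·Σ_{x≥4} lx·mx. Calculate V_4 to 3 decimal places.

1.100

lx·mx for x ≥ 4: 0.022, 0 → sum = 0.022
V_4 = 0.022 / l_4 = 0.022 / 0.02 = 1.1 → 1.100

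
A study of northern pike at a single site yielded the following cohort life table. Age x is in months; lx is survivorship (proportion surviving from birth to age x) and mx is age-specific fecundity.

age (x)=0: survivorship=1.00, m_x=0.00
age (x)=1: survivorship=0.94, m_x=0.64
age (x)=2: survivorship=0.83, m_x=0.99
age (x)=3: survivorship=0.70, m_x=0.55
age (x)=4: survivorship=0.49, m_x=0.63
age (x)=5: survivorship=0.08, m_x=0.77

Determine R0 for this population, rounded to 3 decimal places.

2.179

lx·mx by age: 0, 0.6016, 0.8217, 0.385, 0.3087, 0.0616
R0 = Σ lx·mx = 2.1786 → 2.179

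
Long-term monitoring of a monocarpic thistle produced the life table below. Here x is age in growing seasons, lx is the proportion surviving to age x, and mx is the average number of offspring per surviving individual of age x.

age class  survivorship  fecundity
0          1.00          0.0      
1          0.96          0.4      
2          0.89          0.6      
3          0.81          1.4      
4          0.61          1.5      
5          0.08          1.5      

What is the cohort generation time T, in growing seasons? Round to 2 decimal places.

lx·mx: 0, 0.384, 0.534, 1.134, 0.915, 0.12 → R0 = 3.087
x·lx·mx: 0, 0.384, 1.068, 3.402, 3.66, 0.6 → Σ = 9.114
T = 9.114 / 3.087 = 2.952381… → 2.95

2.95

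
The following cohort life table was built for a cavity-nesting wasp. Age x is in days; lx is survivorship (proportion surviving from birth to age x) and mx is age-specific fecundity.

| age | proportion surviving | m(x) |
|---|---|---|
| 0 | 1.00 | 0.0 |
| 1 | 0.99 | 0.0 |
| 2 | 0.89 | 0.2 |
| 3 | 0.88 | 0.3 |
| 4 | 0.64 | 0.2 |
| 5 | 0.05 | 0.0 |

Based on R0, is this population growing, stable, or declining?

R0 = Σ lx·mx = 0 + 0 + 0.178 + 0.264 + 0.128 + 0 = 0.57
R0 < 1, so the population is declining.

declining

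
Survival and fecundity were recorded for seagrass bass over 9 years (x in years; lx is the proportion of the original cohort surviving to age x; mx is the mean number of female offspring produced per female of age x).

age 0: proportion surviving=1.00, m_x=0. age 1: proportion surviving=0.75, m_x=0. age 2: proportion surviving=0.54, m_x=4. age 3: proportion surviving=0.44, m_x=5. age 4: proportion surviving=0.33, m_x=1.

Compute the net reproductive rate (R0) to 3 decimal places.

lx·mx by age: 0, 0, 2.16, 2.2, 0.33
R0 = Σ lx·mx = 4.69 → 4.690

4.690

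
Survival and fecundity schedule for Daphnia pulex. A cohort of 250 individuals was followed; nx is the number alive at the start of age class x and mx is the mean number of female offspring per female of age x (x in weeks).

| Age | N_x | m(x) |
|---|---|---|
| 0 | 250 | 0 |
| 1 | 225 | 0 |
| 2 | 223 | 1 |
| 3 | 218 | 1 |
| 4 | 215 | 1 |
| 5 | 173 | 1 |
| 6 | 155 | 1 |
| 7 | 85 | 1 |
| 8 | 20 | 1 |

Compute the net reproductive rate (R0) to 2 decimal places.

lx = nx/n0 = nx/250: 1, 0.9, 0.892, 0.872, 0.86, 0.692, 0.62, 0.34, 0.08
lx·mx by age: 0, 0, 0.892, 0.872, 0.86, 0.692, 0.62, 0.34, 0.08
R0 = Σ lx·mx = 4.356 → 4.36

4.36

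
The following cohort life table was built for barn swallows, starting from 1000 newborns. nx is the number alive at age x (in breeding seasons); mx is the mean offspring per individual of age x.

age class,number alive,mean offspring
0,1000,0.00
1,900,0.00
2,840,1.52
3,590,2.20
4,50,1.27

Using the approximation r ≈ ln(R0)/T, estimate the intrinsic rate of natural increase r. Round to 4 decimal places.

0.3819

lx = nx/n0 = nx/1000: 1, 0.9, 0.84, 0.59, 0.05
R0 = Σ lx·mx = 0 + 0 + 1.2768 + 1.298 + 0.0635 = 2.6383
Σ x·lx·mx = 6.7016; T = 6.7016/2.6383 = 2.54012…
r ≈ ln(R0)/T = ln(2.6383)/2.54012… = 0.381925… → 0.3819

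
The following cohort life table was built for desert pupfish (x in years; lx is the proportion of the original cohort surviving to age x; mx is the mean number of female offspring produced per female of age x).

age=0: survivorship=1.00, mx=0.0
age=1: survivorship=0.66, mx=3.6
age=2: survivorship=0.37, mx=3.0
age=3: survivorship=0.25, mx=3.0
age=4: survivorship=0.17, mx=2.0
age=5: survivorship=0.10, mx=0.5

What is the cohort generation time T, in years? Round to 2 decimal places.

1.83

lx·mx: 0, 2.376, 1.11, 0.75, 0.34, 0.05 → R0 = 4.626
x·lx·mx: 0, 2.376, 2.22, 2.25, 1.36, 0.25 → Σ = 8.456
T = 8.456 / 4.626 = 1.827929… → 1.83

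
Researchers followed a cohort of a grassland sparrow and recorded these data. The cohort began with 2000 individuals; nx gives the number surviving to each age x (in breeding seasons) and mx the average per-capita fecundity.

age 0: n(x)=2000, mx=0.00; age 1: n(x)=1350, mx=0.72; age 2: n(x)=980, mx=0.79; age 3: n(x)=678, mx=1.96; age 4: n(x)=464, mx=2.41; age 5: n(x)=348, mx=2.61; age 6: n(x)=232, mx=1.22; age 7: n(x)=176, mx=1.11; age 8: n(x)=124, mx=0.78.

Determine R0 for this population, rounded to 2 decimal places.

lx = nx/n0 = nx/2000: 1, 0.675, 0.49, 0.339, 0.232, 0.174, 0.116, 0.088, 0.062
lx·mx by age: 0, 0.486, 0.3871, 0.66444, 0.55912, 0.45414, 0.14152, 0.09768, 0.04836
R0 = Σ lx·mx = 2.83836 → 2.84

2.84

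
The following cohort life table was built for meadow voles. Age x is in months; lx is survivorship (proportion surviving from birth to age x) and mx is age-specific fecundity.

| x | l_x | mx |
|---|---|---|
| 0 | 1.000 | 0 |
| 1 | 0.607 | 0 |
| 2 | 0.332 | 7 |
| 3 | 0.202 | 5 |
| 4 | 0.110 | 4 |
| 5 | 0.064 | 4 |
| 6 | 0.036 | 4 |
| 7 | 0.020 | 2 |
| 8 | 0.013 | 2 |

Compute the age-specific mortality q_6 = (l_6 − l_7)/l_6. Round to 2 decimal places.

0.44

q_6 = (l_6 − l_7) / l_6 = (0.036 − 0.02) / 0.036
     = 0.016 / 0.036 = 0.444444… → 0.44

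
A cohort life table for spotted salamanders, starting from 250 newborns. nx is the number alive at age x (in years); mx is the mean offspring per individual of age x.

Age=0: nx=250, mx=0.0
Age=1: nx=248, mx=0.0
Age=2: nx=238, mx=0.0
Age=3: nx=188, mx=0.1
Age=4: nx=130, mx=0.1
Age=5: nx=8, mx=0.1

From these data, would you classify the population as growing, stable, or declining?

declining

lx = nx/n0 = nx/250: 1, 0.992, 0.952, 0.752, 0.52, 0.032
R0 = Σ lx·mx = 0 + 0 + 0 + 0.0752 + 0.052 + 0.0032 = 0.1304
R0 < 1, so the population is declining.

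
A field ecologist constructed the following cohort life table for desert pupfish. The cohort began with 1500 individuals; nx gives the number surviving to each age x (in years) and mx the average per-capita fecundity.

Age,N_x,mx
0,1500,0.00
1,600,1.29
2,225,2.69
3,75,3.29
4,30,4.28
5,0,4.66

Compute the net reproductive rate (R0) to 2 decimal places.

1.17

lx = nx/n0 = nx/1500: 1, 0.4, 0.15, 0.05, 0.02, 0
lx·mx by age: 0, 0.516, 0.4035, 0.1645, 0.0856, 0
R0 = Σ lx·mx = 1.1696 → 1.17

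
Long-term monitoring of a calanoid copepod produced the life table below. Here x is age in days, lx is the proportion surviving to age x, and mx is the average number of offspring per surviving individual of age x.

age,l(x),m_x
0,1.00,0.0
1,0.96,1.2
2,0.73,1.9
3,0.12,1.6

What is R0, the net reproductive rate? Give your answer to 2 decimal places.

2.73

lx·mx by age: 0, 1.152, 1.387, 0.192
R0 = Σ lx·mx = 2.731 → 2.73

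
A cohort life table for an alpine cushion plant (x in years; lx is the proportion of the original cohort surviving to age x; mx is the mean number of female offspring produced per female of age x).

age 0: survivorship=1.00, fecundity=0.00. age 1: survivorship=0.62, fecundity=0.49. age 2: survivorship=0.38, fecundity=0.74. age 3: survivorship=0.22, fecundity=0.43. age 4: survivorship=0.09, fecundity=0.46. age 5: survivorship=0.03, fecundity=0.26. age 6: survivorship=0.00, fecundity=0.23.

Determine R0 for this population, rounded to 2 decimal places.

0.73

lx·mx by age: 0, 0.3038, 0.2812, 0.0946, 0.0414, 0.0078, 0
R0 = Σ lx·mx = 0.7288 → 0.73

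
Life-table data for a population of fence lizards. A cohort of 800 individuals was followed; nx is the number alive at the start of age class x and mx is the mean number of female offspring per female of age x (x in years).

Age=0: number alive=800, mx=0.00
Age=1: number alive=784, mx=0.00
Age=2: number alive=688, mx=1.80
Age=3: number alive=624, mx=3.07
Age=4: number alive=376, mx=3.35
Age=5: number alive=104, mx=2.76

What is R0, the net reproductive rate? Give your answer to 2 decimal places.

lx = nx/n0 = nx/800: 1, 0.98, 0.86, 0.78, 0.47, 0.13
lx·mx by age: 0, 0, 1.548, 2.3946, 1.5745, 0.3588
R0 = Σ lx·mx = 5.8759 → 5.88

5.88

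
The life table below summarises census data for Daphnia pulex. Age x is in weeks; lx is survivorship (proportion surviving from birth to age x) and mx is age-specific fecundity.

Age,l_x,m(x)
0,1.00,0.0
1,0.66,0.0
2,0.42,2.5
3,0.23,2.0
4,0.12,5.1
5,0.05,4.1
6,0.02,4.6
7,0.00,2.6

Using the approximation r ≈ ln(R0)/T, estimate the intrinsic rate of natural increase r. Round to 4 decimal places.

0.2847

R0 = Σ lx·mx = 0 + 0 + 1.05 + 0.46 + 0.612 + 0.205 + 0.092 + 0 = 2.419
Σ x·lx·mx = 7.505; T = 7.505/2.419 = 3.10252…
r ≈ ln(R0)/T = ln(2.419)/3.10252… = 0.284721… → 0.2847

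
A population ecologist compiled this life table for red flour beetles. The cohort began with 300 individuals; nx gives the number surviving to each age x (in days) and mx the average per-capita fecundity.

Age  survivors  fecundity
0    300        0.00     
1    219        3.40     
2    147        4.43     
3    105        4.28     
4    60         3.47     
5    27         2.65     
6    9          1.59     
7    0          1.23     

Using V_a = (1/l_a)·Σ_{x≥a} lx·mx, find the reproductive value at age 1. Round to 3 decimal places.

9.768

lx = nx/n0 = nx/300: 1, 0.73, 0.49, 0.35, 0.2, 0.09, 0.03, 0
lx·mx for x ≥ 1: 2.482, 2.1707, 1.498, 0.694, 0.2385, 0.0477, 0 → sum = 7.1309
V_1 = 7.1309 / l_1 = 7.1309 / 0.73 = 9.768356… → 9.768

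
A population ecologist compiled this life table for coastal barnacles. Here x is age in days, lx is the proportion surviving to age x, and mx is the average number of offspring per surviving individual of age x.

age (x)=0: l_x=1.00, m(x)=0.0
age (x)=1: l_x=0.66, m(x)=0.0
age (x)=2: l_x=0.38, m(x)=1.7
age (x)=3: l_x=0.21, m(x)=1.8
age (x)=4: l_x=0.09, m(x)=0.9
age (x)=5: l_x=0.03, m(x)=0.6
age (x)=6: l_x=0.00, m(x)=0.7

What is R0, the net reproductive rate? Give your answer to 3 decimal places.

lx·mx by age: 0, 0, 0.646, 0.378, 0.081, 0.018, 0
R0 = Σ lx·mx = 1.123 → 1.123

1.123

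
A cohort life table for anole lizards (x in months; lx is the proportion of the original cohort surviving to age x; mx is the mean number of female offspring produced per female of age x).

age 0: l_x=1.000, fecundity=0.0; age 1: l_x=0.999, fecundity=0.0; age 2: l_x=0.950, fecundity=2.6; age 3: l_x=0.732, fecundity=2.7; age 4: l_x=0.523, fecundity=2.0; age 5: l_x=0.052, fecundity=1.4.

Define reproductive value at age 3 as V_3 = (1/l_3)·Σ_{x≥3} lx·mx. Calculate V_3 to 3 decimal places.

lx·mx for x ≥ 3: 1.9764, 1.046, 0.0728 → sum = 3.0952
V_3 = 3.0952 / l_3 = 3.0952 / 0.732 = 4.228415… → 4.228

4.228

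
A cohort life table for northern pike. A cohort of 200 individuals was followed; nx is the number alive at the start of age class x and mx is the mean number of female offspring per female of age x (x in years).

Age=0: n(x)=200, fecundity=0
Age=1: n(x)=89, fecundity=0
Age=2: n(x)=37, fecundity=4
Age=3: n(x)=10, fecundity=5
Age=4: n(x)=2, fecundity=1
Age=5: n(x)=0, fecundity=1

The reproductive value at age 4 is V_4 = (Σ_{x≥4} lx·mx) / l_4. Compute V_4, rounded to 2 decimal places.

lx = nx/n0 = nx/200: 1, 0.445, 0.185, 0.05, 0.01, 0
lx·mx for x ≥ 4: 0.01, 0 → sum = 0.01
V_4 = 0.01 / l_4 = 0.01 / 0.01 = 1 → 1.00

1.00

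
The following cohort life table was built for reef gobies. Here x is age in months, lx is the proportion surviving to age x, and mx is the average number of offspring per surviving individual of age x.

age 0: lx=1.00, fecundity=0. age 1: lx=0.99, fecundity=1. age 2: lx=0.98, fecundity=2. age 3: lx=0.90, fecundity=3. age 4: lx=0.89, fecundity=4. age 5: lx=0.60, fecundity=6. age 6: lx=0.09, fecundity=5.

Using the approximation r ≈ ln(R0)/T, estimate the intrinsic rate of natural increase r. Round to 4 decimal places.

R0 = Σ lx·mx = 0 + 0.99 + 1.96 + 2.7 + 3.56 + 3.6 + 0.45 = 13.26
Σ x·lx·mx = 47.95; T = 47.95/13.26 = 3.61614…
r ≈ ln(R0)/T = ln(13.26)/3.61614… = 0.714782… → 0.7148

0.7148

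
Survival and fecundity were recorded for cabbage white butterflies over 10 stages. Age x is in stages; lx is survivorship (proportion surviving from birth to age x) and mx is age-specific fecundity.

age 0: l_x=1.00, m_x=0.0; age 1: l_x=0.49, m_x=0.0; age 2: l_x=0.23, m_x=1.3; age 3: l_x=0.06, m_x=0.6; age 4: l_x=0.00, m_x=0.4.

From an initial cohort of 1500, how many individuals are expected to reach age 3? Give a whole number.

90

Expected survivors = N0 · l_3 = 1500 × 0.06 = 90 → 90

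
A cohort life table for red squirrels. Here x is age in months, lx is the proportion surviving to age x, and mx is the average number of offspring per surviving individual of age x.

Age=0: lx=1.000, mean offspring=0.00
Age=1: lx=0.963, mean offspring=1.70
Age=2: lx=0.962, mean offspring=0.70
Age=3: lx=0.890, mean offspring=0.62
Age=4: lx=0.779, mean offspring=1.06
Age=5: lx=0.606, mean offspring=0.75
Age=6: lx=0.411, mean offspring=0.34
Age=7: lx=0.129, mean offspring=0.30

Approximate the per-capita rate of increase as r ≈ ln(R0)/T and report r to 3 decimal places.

R0 = Σ lx·mx = 0 + 1.6371 + 0.6734 + 0.5518 + 0.82574 + 0.4545 + 0.13974 + 0.0387 = 4.32098
Σ x·lx·mx = 11.3241; T = 11.3241/4.32098 = 2.62072…
r ≈ ln(R0)/T = ln(4.32098)/2.62072… = 0.55843… → 0.558

0.558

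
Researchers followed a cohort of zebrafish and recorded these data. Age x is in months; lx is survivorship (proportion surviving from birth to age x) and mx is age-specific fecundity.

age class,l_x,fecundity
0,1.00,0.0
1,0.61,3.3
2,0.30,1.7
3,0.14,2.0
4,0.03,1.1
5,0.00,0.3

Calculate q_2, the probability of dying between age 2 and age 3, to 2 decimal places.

0.53

q_2 = (l_2 − l_3) / l_2 = (0.3 − 0.14) / 0.3
     = 0.16 / 0.3 = 0.533333… → 0.53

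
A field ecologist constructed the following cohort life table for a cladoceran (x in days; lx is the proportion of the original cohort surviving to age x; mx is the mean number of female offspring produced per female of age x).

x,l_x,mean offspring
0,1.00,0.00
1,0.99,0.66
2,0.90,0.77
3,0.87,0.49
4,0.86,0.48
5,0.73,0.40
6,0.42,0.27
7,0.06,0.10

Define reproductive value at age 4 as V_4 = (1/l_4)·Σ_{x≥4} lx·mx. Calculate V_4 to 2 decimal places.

0.96

lx·mx for x ≥ 4: 0.4128, 0.292, 0.1134, 0.006 → sum = 0.8242
V_4 = 0.8242 / l_4 = 0.8242 / 0.86 = 0.958372… → 0.96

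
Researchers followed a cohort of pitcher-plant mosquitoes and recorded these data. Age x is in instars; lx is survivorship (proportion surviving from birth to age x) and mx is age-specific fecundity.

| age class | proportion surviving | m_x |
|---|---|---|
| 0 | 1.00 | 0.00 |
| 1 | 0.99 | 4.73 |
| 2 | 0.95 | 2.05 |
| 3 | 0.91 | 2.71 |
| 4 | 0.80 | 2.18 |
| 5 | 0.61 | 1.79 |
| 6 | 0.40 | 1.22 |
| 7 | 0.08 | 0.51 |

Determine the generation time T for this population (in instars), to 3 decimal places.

lx·mx: 0, 4.6827, 1.9475, 2.4661, 1.744, 1.0919, 0.488, 0.0408 → R0 = 12.461
x·lx·mx: 0, 4.6827, 3.895, 7.3983, 6.976, 5.4595, 2.928, 0.2856 → Σ = 31.6251
T = 31.6251 / 12.461 = 2.537926… → 2.538

2.538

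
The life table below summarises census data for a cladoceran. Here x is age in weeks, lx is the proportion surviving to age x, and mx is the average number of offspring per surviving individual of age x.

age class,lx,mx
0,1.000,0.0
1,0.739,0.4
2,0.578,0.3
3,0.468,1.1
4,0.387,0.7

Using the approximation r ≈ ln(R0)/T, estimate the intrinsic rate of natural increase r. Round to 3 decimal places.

0.087

R0 = Σ lx·mx = 0 + 0.2956 + 0.1734 + 0.5148 + 0.2709 = 1.2547
Σ x·lx·mx = 3.2704; T = 3.2704/1.2547 = 2.60652…
r ≈ ln(R0)/T = ln(1.2547)/2.60652… = 0.08705… → 0.087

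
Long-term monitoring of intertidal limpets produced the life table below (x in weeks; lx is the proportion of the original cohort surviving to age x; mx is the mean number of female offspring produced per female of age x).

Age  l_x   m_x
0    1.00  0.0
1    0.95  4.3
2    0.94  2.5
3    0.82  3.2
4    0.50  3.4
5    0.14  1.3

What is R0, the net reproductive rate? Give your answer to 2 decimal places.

lx·mx by age: 0, 4.085, 2.35, 2.624, 1.7, 0.182
R0 = Σ lx·mx = 10.941 → 10.94

10.94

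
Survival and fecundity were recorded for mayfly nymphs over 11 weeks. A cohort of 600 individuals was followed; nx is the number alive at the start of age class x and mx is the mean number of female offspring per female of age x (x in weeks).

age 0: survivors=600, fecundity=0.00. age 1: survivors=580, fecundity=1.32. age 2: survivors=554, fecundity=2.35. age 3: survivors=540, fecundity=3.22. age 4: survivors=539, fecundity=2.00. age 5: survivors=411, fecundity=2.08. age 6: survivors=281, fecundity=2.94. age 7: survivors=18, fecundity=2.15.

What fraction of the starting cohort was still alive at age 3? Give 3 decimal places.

l_3 = n_3/n_0 = 540/600 = 0.9 → 0.900

0.900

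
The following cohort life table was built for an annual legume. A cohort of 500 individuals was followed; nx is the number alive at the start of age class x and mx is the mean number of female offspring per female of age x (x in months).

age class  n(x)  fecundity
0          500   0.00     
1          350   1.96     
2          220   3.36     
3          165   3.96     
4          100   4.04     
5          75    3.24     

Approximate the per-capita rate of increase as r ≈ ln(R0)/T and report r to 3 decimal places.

0.665

lx = nx/n0 = nx/500: 1, 0.7, 0.44, 0.33, 0.2, 0.15
R0 = Σ lx·mx = 0 + 1.372 + 1.4784 + 1.3068 + 0.808 + 0.486 = 5.4512
Σ x·lx·mx = 13.9112; T = 13.9112/5.4512 = 2.55195…
r ≈ ln(R0)/T = ln(5.4512)/2.55195… = 0.66452… → 0.665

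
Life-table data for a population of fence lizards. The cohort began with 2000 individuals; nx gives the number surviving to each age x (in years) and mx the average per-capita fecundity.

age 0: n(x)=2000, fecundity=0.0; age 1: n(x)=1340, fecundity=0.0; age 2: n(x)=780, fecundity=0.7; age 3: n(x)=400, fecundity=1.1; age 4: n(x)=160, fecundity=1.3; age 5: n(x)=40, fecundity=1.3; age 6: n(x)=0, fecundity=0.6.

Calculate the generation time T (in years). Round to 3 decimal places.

2.812

lx = nx/n0 = nx/2000: 1, 0.67, 0.39, 0.2, 0.08, 0.02, 0
lx·mx: 0, 0, 0.273, 0.22, 0.104, 0.026, 0 → R0 = 0.623
x·lx·mx: 0, 0, 0.546, 0.66, 0.416, 0.13, 0 → Σ = 1.752
T = 1.752 / 0.623 = 2.812199… → 2.812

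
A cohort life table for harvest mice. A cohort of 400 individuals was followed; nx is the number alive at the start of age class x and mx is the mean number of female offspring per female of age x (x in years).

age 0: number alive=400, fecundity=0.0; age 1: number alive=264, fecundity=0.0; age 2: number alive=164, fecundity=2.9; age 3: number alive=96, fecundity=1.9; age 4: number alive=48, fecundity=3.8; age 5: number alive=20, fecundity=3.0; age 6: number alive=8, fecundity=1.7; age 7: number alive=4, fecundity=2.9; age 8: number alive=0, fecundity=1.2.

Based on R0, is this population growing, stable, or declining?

lx = nx/n0 = nx/400: 1, 0.66, 0.41, 0.24, 0.12, 0.05, 0.02, 0.01, 0
R0 = Σ lx·mx = 0 + 0 + 1.189 + 0.456 + 0.456 + 0.15 + 0.034 + 0.029 + 0 = 2.314
R0 > 1, so the population is growing.

growing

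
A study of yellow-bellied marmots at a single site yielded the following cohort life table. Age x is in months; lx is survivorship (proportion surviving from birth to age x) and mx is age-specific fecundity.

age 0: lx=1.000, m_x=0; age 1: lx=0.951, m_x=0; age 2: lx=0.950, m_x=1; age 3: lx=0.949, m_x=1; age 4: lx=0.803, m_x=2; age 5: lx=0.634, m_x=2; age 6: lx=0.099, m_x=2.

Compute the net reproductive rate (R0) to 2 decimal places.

4.97

lx·mx by age: 0, 0, 0.95, 0.949, 1.606, 1.268, 0.198
R0 = Σ lx·mx = 4.971 → 4.97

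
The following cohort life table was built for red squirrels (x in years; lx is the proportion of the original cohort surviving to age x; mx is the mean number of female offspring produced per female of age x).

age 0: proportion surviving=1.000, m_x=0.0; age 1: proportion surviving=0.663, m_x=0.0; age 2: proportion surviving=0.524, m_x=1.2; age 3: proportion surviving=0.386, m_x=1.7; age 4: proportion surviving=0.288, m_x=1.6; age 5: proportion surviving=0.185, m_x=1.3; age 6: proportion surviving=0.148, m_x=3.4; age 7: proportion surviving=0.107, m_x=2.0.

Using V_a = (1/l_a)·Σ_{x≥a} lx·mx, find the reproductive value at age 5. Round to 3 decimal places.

lx·mx for x ≥ 5: 0.2405, 0.5032, 0.214 → sum = 0.9577
V_5 = 0.9577 / l_5 = 0.9577 / 0.185 = 5.176757… → 5.177

5.177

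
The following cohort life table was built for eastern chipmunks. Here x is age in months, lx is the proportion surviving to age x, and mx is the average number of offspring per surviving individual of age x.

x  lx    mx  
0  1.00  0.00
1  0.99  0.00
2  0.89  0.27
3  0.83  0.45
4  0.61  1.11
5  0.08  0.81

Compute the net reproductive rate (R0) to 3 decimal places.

lx·mx by age: 0, 0, 0.2403, 0.3735, 0.6771, 0.0648
R0 = Σ lx·mx = 1.3557 → 1.356

1.356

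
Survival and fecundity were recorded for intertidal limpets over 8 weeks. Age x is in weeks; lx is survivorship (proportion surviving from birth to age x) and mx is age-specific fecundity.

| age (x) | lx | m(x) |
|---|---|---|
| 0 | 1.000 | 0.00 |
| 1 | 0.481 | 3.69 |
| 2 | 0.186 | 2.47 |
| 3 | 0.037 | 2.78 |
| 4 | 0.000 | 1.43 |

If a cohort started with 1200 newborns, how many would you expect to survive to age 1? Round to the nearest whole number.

577

Expected survivors = N0 · l_1 = 1200 × 0.481 = 577.2 → 577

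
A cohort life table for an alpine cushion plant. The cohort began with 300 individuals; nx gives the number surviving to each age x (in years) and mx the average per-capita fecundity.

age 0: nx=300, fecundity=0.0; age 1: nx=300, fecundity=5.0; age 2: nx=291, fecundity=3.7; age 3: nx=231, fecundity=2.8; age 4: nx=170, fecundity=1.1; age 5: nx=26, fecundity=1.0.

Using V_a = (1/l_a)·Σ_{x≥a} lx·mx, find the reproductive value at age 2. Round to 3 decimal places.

lx = nx/n0 = nx/300: 1, 1, 0.97, 0.77, 0.56667…, 0.08667…
lx·mx for x ≥ 2: 3.589, 2.156, 0.623333…, 0.086667… → sum = 6.455…
V_2 = 6.455… / l_2 = 6.455… / 0.97 = 6.654639… → 6.655

6.655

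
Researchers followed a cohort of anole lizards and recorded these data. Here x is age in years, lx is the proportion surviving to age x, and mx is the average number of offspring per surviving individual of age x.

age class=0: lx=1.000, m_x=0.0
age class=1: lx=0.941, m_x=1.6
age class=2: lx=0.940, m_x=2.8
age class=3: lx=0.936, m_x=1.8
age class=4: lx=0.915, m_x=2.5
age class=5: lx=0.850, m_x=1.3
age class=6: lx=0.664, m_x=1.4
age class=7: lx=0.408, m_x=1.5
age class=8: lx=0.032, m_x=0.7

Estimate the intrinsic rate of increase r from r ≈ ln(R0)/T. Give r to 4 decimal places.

R0 = Σ lx·mx = 0 + 1.5056 + 2.632 + 1.6848 + 2.2875 + 1.105 + 0.9296 + 0.612 + 0.0224 = 10.7789
Σ x·lx·mx = 36.5398; T = 36.5398/10.7789 = 3.38994…
r ≈ ln(R0)/T = ln(10.7789)/3.38994… = 0.701367… → 0.7014

0.7014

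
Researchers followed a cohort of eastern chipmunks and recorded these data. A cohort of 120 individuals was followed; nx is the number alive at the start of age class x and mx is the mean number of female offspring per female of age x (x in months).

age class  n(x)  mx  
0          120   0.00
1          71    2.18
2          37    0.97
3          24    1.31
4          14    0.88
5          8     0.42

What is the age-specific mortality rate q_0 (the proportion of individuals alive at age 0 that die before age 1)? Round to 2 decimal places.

lx = nx/n0 = nx/120: 1, 0.59167…, 0.30833…, 0.2, 0.11667…, 0.06667…
q_0 = (l_0 − l_1) / l_0 = (1 − 0.591667…) / 1
     = 0.408333… / 1 = 0.408333… → 0.41

0.41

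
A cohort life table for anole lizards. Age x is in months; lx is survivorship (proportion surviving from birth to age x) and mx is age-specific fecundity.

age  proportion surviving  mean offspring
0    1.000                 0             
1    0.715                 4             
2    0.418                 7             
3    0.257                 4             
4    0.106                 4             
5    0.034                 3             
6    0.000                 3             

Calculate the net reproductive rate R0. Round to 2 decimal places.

7.34

lx·mx by age: 0, 2.86, 2.926, 1.028, 0.424, 0.102, 0
R0 = Σ lx·mx = 7.34 → 7.34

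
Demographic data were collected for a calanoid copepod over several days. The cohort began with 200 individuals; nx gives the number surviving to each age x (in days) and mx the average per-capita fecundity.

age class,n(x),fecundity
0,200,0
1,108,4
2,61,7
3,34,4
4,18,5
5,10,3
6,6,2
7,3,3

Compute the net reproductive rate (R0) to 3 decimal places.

lx = nx/n0 = nx/200: 1, 0.54, 0.305, 0.17, 0.09, 0.05, 0.03, 0.015
lx·mx by age: 0, 2.16, 2.135, 0.68, 0.45, 0.15, 0.06, 0.045
R0 = Σ lx·mx = 5.68 → 5.680

5.680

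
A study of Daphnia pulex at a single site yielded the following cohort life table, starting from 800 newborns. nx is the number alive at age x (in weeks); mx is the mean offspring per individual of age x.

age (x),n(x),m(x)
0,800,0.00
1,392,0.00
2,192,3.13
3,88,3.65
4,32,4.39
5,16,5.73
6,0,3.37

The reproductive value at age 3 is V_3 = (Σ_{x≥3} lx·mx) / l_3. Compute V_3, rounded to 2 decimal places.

6.29

lx = nx/n0 = nx/800: 1, 0.49, 0.24, 0.11, 0.04, 0.02, 0
lx·mx for x ≥ 3: 0.4015, 0.1756, 0.1146, 0 → sum = 0.6917
V_3 = 0.6917 / l_3 = 0.6917 / 0.11 = 6.288182… → 6.29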